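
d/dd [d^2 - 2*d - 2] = 2*d - 2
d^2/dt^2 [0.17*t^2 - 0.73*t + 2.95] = 0.340000000000000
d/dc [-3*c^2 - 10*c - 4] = -6*c - 10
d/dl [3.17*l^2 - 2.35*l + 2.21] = 6.34*l - 2.35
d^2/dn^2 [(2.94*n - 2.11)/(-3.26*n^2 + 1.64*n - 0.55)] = (-(2.94*n - 2.11)*(6.52*n - 1.64)*(13.04*n - 3.28) + (57.5064*n - 23.4004)*(3.26*n^2 - 1.64*n + 0.55))/(3.26*n^2 - 1.64*n + 0.55)^3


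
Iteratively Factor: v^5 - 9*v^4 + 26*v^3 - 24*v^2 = (v - 4)*(v^4 - 5*v^3 + 6*v^2) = (v - 4)*(v - 3)*(v^3 - 2*v^2) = (v - 4)*(v - 3)*(v - 2)*(v^2) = v*(v - 4)*(v - 3)*(v - 2)*(v)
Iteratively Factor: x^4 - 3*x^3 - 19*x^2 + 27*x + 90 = (x - 5)*(x^3 + 2*x^2 - 9*x - 18) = (x - 5)*(x + 3)*(x^2 - x - 6) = (x - 5)*(x + 2)*(x + 3)*(x - 3)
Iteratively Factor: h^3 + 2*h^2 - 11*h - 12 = (h + 4)*(h^2 - 2*h - 3) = (h + 1)*(h + 4)*(h - 3)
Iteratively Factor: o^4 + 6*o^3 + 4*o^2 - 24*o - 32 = (o - 2)*(o^3 + 8*o^2 + 20*o + 16) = (o - 2)*(o + 4)*(o^2 + 4*o + 4) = (o - 2)*(o + 2)*(o + 4)*(o + 2)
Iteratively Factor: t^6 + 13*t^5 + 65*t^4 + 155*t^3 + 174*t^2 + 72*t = (t + 1)*(t^5 + 12*t^4 + 53*t^3 + 102*t^2 + 72*t) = (t + 1)*(t + 3)*(t^4 + 9*t^3 + 26*t^2 + 24*t) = (t + 1)*(t + 3)^2*(t^3 + 6*t^2 + 8*t) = t*(t + 1)*(t + 3)^2*(t^2 + 6*t + 8) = t*(t + 1)*(t + 3)^2*(t + 4)*(t + 2)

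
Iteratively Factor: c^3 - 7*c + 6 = (c + 3)*(c^2 - 3*c + 2) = (c - 2)*(c + 3)*(c - 1)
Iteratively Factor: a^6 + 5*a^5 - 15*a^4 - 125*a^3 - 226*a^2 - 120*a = (a + 4)*(a^5 + a^4 - 19*a^3 - 49*a^2 - 30*a) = (a + 3)*(a + 4)*(a^4 - 2*a^3 - 13*a^2 - 10*a) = (a + 1)*(a + 3)*(a + 4)*(a^3 - 3*a^2 - 10*a) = (a + 1)*(a + 2)*(a + 3)*(a + 4)*(a^2 - 5*a) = a*(a + 1)*(a + 2)*(a + 3)*(a + 4)*(a - 5)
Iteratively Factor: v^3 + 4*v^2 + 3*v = (v + 1)*(v^2 + 3*v) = (v + 1)*(v + 3)*(v)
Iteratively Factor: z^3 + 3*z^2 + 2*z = (z)*(z^2 + 3*z + 2) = z*(z + 2)*(z + 1)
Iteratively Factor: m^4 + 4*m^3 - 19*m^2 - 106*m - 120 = (m + 3)*(m^3 + m^2 - 22*m - 40) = (m + 2)*(m + 3)*(m^2 - m - 20) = (m + 2)*(m + 3)*(m + 4)*(m - 5)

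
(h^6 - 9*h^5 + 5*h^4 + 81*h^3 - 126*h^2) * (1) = h^6 - 9*h^5 + 5*h^4 + 81*h^3 - 126*h^2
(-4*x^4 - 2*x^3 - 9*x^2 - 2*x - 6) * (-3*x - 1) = 12*x^5 + 10*x^4 + 29*x^3 + 15*x^2 + 20*x + 6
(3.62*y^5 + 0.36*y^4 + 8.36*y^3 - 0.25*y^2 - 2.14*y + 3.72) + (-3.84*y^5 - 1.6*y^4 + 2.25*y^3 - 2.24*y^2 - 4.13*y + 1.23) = -0.22*y^5 - 1.24*y^4 + 10.61*y^3 - 2.49*y^2 - 6.27*y + 4.95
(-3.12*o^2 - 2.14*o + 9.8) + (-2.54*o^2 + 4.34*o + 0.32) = -5.66*o^2 + 2.2*o + 10.12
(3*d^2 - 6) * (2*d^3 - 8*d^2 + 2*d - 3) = 6*d^5 - 24*d^4 - 6*d^3 + 39*d^2 - 12*d + 18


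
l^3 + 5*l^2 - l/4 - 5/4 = (l - 1/2)*(l + 1/2)*(l + 5)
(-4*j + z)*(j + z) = -4*j^2 - 3*j*z + z^2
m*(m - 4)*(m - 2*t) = m^3 - 2*m^2*t - 4*m^2 + 8*m*t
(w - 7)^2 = w^2 - 14*w + 49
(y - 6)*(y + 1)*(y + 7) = y^3 + 2*y^2 - 41*y - 42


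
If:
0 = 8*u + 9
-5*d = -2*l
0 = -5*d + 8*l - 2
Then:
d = 2/15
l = 1/3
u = -9/8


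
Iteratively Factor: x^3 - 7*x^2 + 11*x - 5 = (x - 5)*(x^2 - 2*x + 1) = (x - 5)*(x - 1)*(x - 1)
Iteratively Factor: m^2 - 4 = (m + 2)*(m - 2)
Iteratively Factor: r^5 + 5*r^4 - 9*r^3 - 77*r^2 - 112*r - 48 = (r + 1)*(r^4 + 4*r^3 - 13*r^2 - 64*r - 48) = (r - 4)*(r + 1)*(r^3 + 8*r^2 + 19*r + 12) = (r - 4)*(r + 1)*(r + 3)*(r^2 + 5*r + 4) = (r - 4)*(r + 1)*(r + 3)*(r + 4)*(r + 1)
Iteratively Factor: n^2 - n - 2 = (n - 2)*(n + 1)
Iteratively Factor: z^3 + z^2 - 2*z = (z + 2)*(z^2 - z) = (z - 1)*(z + 2)*(z)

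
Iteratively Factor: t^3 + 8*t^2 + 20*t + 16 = (t + 2)*(t^2 + 6*t + 8) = (t + 2)^2*(t + 4)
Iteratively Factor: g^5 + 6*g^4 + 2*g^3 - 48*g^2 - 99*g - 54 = (g - 3)*(g^4 + 9*g^3 + 29*g^2 + 39*g + 18) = (g - 3)*(g + 1)*(g^3 + 8*g^2 + 21*g + 18) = (g - 3)*(g + 1)*(g + 2)*(g^2 + 6*g + 9) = (g - 3)*(g + 1)*(g + 2)*(g + 3)*(g + 3)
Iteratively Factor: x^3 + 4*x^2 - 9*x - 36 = (x - 3)*(x^2 + 7*x + 12) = (x - 3)*(x + 3)*(x + 4)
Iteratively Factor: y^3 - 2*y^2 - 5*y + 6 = (y + 2)*(y^2 - 4*y + 3) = (y - 3)*(y + 2)*(y - 1)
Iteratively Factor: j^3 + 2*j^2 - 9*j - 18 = (j + 3)*(j^2 - j - 6) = (j + 2)*(j + 3)*(j - 3)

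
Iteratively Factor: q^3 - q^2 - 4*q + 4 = (q - 2)*(q^2 + q - 2) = (q - 2)*(q - 1)*(q + 2)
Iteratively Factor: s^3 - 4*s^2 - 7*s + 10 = (s + 2)*(s^2 - 6*s + 5) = (s - 1)*(s + 2)*(s - 5)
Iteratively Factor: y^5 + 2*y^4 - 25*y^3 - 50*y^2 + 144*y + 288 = (y - 4)*(y^4 + 6*y^3 - y^2 - 54*y - 72) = (y - 4)*(y + 3)*(y^3 + 3*y^2 - 10*y - 24) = (y - 4)*(y + 2)*(y + 3)*(y^2 + y - 12) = (y - 4)*(y - 3)*(y + 2)*(y + 3)*(y + 4)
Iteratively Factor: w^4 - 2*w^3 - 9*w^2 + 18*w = (w - 3)*(w^3 + w^2 - 6*w) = (w - 3)*(w - 2)*(w^2 + 3*w) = w*(w - 3)*(w - 2)*(w + 3)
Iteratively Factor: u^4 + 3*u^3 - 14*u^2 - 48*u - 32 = (u - 4)*(u^3 + 7*u^2 + 14*u + 8) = (u - 4)*(u + 1)*(u^2 + 6*u + 8) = (u - 4)*(u + 1)*(u + 4)*(u + 2)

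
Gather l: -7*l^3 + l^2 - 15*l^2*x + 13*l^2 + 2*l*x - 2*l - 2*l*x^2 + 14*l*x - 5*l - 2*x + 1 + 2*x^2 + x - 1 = -7*l^3 + l^2*(14 - 15*x) + l*(-2*x^2 + 16*x - 7) + 2*x^2 - x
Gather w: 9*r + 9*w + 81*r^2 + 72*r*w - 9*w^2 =81*r^2 + 9*r - 9*w^2 + w*(72*r + 9)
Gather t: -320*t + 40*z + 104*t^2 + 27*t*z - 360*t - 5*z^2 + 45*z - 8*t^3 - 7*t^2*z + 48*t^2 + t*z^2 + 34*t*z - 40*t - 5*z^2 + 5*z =-8*t^3 + t^2*(152 - 7*z) + t*(z^2 + 61*z - 720) - 10*z^2 + 90*z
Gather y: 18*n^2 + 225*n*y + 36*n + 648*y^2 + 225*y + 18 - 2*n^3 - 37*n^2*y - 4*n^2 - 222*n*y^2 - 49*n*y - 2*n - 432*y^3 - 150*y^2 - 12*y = -2*n^3 + 14*n^2 + 34*n - 432*y^3 + y^2*(498 - 222*n) + y*(-37*n^2 + 176*n + 213) + 18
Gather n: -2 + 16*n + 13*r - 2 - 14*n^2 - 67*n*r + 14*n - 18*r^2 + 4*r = -14*n^2 + n*(30 - 67*r) - 18*r^2 + 17*r - 4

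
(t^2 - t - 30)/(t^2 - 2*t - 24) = (t + 5)/(t + 4)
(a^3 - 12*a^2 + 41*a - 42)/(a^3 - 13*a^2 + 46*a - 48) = (a - 7)/(a - 8)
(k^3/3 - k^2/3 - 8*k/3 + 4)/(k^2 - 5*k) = (k^3 - k^2 - 8*k + 12)/(3*k*(k - 5))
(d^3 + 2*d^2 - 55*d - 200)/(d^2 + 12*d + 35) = (d^2 - 3*d - 40)/(d + 7)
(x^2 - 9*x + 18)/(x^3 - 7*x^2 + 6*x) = (x - 3)/(x*(x - 1))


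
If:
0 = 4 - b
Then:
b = 4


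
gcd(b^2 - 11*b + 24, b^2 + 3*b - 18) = b - 3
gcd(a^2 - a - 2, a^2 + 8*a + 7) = a + 1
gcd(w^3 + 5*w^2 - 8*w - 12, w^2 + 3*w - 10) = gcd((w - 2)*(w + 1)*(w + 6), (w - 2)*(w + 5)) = w - 2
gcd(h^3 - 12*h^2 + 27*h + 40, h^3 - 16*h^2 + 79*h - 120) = h^2 - 13*h + 40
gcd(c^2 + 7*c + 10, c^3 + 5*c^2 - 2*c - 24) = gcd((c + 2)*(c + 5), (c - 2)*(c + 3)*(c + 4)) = 1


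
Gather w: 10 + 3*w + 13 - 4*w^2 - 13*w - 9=-4*w^2 - 10*w + 14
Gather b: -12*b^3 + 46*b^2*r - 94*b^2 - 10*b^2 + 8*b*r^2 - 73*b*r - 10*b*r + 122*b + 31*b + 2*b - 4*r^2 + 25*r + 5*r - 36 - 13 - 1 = -12*b^3 + b^2*(46*r - 104) + b*(8*r^2 - 83*r + 155) - 4*r^2 + 30*r - 50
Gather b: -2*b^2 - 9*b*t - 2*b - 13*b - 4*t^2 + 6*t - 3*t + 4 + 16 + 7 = -2*b^2 + b*(-9*t - 15) - 4*t^2 + 3*t + 27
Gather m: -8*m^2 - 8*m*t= -8*m^2 - 8*m*t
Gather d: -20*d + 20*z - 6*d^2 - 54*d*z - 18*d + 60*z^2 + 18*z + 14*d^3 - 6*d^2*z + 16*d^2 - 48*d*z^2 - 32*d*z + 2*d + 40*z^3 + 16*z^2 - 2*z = 14*d^3 + d^2*(10 - 6*z) + d*(-48*z^2 - 86*z - 36) + 40*z^3 + 76*z^2 + 36*z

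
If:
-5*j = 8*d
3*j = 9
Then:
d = -15/8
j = 3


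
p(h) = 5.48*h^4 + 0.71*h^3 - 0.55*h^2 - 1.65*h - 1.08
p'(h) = 21.92*h^3 + 2.13*h^2 - 1.1*h - 1.65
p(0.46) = -1.64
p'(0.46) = 0.43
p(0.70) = -0.95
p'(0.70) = 6.14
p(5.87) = 6620.17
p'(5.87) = 4498.87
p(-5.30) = 4210.50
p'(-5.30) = -3199.37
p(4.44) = 2172.57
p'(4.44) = 1954.08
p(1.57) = 31.02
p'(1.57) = 86.70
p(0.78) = -0.34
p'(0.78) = 9.19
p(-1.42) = 20.40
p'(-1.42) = -58.56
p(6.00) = 7224.66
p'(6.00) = 4803.15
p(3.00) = 452.07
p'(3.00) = 606.06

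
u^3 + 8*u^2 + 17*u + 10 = (u + 1)*(u + 2)*(u + 5)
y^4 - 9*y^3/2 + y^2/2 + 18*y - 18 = (y - 3)*(y - 2)*(y - 3/2)*(y + 2)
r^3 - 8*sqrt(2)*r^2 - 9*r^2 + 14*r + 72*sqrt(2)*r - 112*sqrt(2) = (r - 7)*(r - 2)*(r - 8*sqrt(2))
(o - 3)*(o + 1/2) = o^2 - 5*o/2 - 3/2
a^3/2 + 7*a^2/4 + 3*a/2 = a*(a/2 + 1)*(a + 3/2)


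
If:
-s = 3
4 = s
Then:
No Solution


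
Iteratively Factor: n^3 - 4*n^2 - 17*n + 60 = (n + 4)*(n^2 - 8*n + 15) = (n - 3)*(n + 4)*(n - 5)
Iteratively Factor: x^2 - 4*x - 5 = (x + 1)*(x - 5)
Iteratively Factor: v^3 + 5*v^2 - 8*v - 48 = (v + 4)*(v^2 + v - 12) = (v - 3)*(v + 4)*(v + 4)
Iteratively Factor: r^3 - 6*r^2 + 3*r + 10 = (r - 2)*(r^2 - 4*r - 5) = (r - 5)*(r - 2)*(r + 1)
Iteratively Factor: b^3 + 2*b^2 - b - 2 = (b + 2)*(b^2 - 1) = (b + 1)*(b + 2)*(b - 1)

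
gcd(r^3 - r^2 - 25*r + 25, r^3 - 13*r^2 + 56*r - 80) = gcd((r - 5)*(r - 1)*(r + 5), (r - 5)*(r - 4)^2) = r - 5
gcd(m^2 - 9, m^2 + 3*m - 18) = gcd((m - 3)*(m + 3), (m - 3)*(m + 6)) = m - 3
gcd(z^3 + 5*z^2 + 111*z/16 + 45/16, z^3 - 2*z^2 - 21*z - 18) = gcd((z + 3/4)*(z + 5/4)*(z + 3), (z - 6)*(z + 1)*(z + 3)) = z + 3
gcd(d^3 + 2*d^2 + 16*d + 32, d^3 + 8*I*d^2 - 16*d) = d + 4*I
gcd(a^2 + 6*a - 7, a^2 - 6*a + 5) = a - 1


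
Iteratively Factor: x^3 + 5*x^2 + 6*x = (x + 3)*(x^2 + 2*x) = (x + 2)*(x + 3)*(x)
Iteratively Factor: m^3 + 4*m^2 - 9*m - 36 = (m + 4)*(m^2 - 9) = (m - 3)*(m + 4)*(m + 3)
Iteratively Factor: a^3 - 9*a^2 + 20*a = (a - 5)*(a^2 - 4*a) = a*(a - 5)*(a - 4)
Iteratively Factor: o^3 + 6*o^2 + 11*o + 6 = (o + 1)*(o^2 + 5*o + 6) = (o + 1)*(o + 2)*(o + 3)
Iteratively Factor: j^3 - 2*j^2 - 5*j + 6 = (j - 1)*(j^2 - j - 6) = (j - 3)*(j - 1)*(j + 2)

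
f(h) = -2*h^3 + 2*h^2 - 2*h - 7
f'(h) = -6*h^2 + 4*h - 2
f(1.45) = -11.79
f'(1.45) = -8.82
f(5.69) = -322.07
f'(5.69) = -173.50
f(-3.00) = 71.00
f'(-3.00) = -68.00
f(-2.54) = 43.76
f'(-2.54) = -50.87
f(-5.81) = 464.38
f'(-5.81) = -227.78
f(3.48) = -74.03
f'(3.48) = -60.74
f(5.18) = -241.68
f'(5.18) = -142.27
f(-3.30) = 93.25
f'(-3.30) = -80.54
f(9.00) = -1321.00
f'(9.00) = -452.00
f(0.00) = -7.00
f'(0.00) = -2.00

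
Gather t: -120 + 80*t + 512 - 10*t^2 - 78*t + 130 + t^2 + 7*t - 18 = -9*t^2 + 9*t + 504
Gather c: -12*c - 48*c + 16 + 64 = 80 - 60*c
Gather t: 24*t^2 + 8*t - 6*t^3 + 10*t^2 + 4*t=-6*t^3 + 34*t^2 + 12*t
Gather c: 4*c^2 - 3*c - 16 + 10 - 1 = 4*c^2 - 3*c - 7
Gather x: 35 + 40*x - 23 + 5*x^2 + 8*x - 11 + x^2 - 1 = 6*x^2 + 48*x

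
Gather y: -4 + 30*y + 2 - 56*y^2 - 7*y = -56*y^2 + 23*y - 2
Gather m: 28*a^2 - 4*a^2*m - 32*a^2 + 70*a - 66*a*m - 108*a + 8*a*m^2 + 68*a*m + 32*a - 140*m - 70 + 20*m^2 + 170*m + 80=-4*a^2 - 6*a + m^2*(8*a + 20) + m*(-4*a^2 + 2*a + 30) + 10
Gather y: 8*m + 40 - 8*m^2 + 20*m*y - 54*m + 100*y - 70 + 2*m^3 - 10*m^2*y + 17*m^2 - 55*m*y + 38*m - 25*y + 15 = 2*m^3 + 9*m^2 - 8*m + y*(-10*m^2 - 35*m + 75) - 15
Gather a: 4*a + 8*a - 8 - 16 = 12*a - 24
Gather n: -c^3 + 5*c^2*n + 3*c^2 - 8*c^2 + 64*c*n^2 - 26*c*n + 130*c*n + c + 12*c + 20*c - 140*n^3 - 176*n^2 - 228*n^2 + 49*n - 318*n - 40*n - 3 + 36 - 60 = -c^3 - 5*c^2 + 33*c - 140*n^3 + n^2*(64*c - 404) + n*(5*c^2 + 104*c - 309) - 27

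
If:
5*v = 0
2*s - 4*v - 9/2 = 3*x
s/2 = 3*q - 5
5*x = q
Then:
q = 245/114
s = 55/19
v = 0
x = 49/114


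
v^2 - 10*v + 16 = (v - 8)*(v - 2)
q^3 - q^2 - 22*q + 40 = (q - 4)*(q - 2)*(q + 5)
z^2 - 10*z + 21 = (z - 7)*(z - 3)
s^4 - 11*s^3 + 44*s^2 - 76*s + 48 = (s - 4)*(s - 3)*(s - 2)^2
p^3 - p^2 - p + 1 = (p - 1)^2*(p + 1)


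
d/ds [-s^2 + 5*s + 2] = 5 - 2*s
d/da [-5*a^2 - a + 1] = -10*a - 1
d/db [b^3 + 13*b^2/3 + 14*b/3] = 3*b^2 + 26*b/3 + 14/3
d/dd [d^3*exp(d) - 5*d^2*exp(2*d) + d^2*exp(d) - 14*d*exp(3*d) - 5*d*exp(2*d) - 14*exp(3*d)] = (d^3 - 10*d^2*exp(d) + 4*d^2 - 42*d*exp(2*d) - 20*d*exp(d) + 2*d - 56*exp(2*d) - 5*exp(d))*exp(d)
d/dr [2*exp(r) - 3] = 2*exp(r)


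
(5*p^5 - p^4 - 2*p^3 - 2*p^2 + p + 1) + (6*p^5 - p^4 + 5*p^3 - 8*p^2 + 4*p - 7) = 11*p^5 - 2*p^4 + 3*p^3 - 10*p^2 + 5*p - 6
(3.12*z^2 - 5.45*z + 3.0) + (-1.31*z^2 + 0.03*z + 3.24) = 1.81*z^2 - 5.42*z + 6.24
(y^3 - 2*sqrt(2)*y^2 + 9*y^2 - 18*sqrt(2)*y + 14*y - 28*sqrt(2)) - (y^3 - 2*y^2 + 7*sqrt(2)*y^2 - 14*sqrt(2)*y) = -9*sqrt(2)*y^2 + 11*y^2 - 4*sqrt(2)*y + 14*y - 28*sqrt(2)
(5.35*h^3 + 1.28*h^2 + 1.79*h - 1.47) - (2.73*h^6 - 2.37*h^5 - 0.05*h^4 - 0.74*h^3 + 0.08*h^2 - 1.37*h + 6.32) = -2.73*h^6 + 2.37*h^5 + 0.05*h^4 + 6.09*h^3 + 1.2*h^2 + 3.16*h - 7.79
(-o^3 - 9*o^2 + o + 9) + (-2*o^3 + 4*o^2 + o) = -3*o^3 - 5*o^2 + 2*o + 9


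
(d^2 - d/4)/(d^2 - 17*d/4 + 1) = d/(d - 4)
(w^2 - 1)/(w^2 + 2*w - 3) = (w + 1)/(w + 3)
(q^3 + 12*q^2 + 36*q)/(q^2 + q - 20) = q*(q^2 + 12*q + 36)/(q^2 + q - 20)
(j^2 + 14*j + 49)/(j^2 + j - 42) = (j + 7)/(j - 6)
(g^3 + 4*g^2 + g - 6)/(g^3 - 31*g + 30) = (g^2 + 5*g + 6)/(g^2 + g - 30)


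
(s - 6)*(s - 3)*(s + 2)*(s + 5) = s^4 - 2*s^3 - 35*s^2 + 36*s + 180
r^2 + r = r*(r + 1)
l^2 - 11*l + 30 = (l - 6)*(l - 5)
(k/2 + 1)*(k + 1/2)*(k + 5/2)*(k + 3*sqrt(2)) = k^4/2 + 3*sqrt(2)*k^3/2 + 5*k^3/2 + 29*k^2/8 + 15*sqrt(2)*k^2/2 + 5*k/4 + 87*sqrt(2)*k/8 + 15*sqrt(2)/4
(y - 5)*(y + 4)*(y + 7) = y^3 + 6*y^2 - 27*y - 140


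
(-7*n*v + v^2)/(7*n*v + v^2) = (-7*n + v)/(7*n + v)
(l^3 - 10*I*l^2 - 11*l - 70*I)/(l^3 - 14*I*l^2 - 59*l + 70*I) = (l + 2*I)/(l - 2*I)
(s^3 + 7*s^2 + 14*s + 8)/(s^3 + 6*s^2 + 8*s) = (s + 1)/s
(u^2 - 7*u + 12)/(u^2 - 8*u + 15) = (u - 4)/(u - 5)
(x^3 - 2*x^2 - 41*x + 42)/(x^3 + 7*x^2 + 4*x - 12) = (x - 7)/(x + 2)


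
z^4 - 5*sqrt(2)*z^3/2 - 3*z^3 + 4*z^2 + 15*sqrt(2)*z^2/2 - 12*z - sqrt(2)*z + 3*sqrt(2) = (z - 3)*(z - sqrt(2))^2*(z - sqrt(2)/2)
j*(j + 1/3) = j^2 + j/3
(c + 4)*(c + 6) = c^2 + 10*c + 24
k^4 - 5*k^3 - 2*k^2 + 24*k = k*(k - 4)*(k - 3)*(k + 2)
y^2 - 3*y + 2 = (y - 2)*(y - 1)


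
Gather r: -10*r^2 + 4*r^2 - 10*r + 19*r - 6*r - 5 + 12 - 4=-6*r^2 + 3*r + 3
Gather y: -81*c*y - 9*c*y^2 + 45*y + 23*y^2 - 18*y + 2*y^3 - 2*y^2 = 2*y^3 + y^2*(21 - 9*c) + y*(27 - 81*c)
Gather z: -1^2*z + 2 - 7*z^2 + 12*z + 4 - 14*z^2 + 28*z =-21*z^2 + 39*z + 6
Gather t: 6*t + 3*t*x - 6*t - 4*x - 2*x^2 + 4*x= 3*t*x - 2*x^2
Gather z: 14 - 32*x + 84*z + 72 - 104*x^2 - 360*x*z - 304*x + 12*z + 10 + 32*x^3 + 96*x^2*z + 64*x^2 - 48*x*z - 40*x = 32*x^3 - 40*x^2 - 376*x + z*(96*x^2 - 408*x + 96) + 96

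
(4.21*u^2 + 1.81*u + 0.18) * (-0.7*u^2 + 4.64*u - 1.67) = -2.947*u^4 + 18.2674*u^3 + 1.2417*u^2 - 2.1875*u - 0.3006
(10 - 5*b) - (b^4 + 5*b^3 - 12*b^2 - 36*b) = -b^4 - 5*b^3 + 12*b^2 + 31*b + 10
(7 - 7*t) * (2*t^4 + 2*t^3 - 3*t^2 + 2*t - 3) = -14*t^5 + 35*t^3 - 35*t^2 + 35*t - 21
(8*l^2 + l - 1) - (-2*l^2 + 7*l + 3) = 10*l^2 - 6*l - 4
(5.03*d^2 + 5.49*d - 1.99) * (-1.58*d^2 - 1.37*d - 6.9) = -7.9474*d^4 - 15.5653*d^3 - 39.0841*d^2 - 35.1547*d + 13.731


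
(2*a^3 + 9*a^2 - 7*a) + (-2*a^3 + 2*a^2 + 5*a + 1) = 11*a^2 - 2*a + 1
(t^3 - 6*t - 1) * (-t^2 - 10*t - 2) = -t^5 - 10*t^4 + 4*t^3 + 61*t^2 + 22*t + 2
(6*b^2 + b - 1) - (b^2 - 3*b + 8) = 5*b^2 + 4*b - 9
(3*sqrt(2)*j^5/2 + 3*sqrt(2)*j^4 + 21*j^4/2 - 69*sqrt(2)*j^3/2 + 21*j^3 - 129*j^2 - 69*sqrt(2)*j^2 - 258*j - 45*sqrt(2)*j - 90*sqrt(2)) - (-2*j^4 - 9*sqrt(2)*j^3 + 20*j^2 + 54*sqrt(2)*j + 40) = 3*sqrt(2)*j^5/2 + 3*sqrt(2)*j^4 + 25*j^4/2 - 51*sqrt(2)*j^3/2 + 21*j^3 - 149*j^2 - 69*sqrt(2)*j^2 - 258*j - 99*sqrt(2)*j - 90*sqrt(2) - 40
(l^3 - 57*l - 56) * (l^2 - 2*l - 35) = l^5 - 2*l^4 - 92*l^3 + 58*l^2 + 2107*l + 1960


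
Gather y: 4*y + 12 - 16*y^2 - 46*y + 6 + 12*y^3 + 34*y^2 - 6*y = 12*y^3 + 18*y^2 - 48*y + 18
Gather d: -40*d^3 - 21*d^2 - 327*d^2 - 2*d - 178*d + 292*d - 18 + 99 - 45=-40*d^3 - 348*d^2 + 112*d + 36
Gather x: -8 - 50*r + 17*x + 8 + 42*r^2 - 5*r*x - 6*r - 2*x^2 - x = 42*r^2 - 56*r - 2*x^2 + x*(16 - 5*r)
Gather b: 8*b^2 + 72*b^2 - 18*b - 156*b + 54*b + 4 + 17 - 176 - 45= 80*b^2 - 120*b - 200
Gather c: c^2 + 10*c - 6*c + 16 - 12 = c^2 + 4*c + 4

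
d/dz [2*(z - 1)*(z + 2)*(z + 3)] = 6*z^2 + 16*z + 2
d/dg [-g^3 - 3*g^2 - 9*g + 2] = -3*g^2 - 6*g - 9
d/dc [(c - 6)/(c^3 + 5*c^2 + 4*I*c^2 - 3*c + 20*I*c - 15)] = (-2*c^3 + c^2*(13 - 4*I) + c*(60 + 48*I) - 33 + 120*I)/(c^6 + c^5*(10 + 8*I) + c^4*(3 + 80*I) + c^3*(-220 + 176*I) + c^2*(-541 - 240*I) + c*(90 - 600*I) + 225)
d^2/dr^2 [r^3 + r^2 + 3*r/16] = 6*r + 2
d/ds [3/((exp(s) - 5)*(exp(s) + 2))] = (9 - 6*exp(s))*exp(s)/(exp(4*s) - 6*exp(3*s) - 11*exp(2*s) + 60*exp(s) + 100)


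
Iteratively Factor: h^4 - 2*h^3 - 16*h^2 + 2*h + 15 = (h + 1)*(h^3 - 3*h^2 - 13*h + 15) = (h - 1)*(h + 1)*(h^2 - 2*h - 15) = (h - 1)*(h + 1)*(h + 3)*(h - 5)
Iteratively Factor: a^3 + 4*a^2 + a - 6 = (a + 2)*(a^2 + 2*a - 3) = (a - 1)*(a + 2)*(a + 3)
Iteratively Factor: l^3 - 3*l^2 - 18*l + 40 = (l + 4)*(l^2 - 7*l + 10) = (l - 2)*(l + 4)*(l - 5)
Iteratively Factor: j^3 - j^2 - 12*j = (j + 3)*(j^2 - 4*j) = (j - 4)*(j + 3)*(j)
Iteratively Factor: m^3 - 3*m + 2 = (m - 1)*(m^2 + m - 2) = (m - 1)^2*(m + 2)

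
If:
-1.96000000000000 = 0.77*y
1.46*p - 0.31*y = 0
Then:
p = -0.54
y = -2.55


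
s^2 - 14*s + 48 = (s - 8)*(s - 6)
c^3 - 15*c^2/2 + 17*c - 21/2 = (c - 7/2)*(c - 3)*(c - 1)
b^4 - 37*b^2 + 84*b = b*(b - 4)*(b - 3)*(b + 7)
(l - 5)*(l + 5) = l^2 - 25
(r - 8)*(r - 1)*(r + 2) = r^3 - 7*r^2 - 10*r + 16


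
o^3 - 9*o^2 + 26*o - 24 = (o - 4)*(o - 3)*(o - 2)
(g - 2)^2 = g^2 - 4*g + 4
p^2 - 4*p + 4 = (p - 2)^2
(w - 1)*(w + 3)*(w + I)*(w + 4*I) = w^4 + 2*w^3 + 5*I*w^3 - 7*w^2 + 10*I*w^2 - 8*w - 15*I*w + 12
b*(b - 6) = b^2 - 6*b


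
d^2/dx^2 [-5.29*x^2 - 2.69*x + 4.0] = -10.5800000000000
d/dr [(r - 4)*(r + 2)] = 2*r - 2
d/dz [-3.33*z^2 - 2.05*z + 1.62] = -6.66*z - 2.05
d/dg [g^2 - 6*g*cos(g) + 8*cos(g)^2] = 6*g*sin(g) + 2*g - 8*sin(2*g) - 6*cos(g)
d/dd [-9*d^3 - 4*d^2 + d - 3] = -27*d^2 - 8*d + 1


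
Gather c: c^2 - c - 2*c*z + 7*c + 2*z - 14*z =c^2 + c*(6 - 2*z) - 12*z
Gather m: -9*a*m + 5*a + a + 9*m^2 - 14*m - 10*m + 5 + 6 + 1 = 6*a + 9*m^2 + m*(-9*a - 24) + 12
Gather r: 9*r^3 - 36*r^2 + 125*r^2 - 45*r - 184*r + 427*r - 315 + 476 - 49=9*r^3 + 89*r^2 + 198*r + 112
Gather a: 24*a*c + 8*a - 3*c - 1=a*(24*c + 8) - 3*c - 1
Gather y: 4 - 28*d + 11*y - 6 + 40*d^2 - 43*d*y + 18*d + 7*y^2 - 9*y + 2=40*d^2 - 10*d + 7*y^2 + y*(2 - 43*d)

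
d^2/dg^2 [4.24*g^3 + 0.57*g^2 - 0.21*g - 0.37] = 25.44*g + 1.14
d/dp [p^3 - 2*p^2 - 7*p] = 3*p^2 - 4*p - 7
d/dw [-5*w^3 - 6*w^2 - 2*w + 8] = -15*w^2 - 12*w - 2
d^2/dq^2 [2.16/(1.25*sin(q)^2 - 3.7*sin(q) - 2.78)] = (13.5*sin(q)^4 - 29.97*sin(q)^3 + 39.3444*sin(q)^2 + 37.72224*sin(q) - 74.1528)/(-1.25*sin(q)^2 + 3.7*sin(q) + 2.78)^3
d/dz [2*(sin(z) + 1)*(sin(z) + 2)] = 2*(2*sin(z) + 3)*cos(z)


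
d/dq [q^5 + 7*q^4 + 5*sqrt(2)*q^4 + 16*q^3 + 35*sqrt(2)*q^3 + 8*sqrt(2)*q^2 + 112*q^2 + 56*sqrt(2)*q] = 5*q^4 + 28*q^3 + 20*sqrt(2)*q^3 + 48*q^2 + 105*sqrt(2)*q^2 + 16*sqrt(2)*q + 224*q + 56*sqrt(2)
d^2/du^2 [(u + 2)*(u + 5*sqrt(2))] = 2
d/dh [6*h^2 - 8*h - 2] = 12*h - 8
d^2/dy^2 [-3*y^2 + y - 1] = -6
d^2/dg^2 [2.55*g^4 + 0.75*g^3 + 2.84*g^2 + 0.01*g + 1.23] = 30.6*g^2 + 4.5*g + 5.68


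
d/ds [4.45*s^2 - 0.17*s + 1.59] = 8.9*s - 0.17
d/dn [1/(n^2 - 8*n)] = 2*(4 - n)/(n^2*(n - 8)^2)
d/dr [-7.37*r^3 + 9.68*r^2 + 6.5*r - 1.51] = -22.11*r^2 + 19.36*r + 6.5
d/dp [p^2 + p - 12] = 2*p + 1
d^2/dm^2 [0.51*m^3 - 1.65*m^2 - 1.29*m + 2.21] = 3.06*m - 3.3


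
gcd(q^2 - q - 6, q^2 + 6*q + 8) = q + 2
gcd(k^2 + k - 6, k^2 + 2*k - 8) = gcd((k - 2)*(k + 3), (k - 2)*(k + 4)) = k - 2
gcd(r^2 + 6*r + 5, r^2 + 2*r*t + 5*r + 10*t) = r + 5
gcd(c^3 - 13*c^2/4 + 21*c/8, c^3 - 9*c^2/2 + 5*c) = c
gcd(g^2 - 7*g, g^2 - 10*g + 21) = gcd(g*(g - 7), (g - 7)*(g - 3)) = g - 7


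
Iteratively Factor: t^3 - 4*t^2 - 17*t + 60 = (t - 5)*(t^2 + t - 12) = (t - 5)*(t + 4)*(t - 3)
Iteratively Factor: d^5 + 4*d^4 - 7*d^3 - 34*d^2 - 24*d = (d + 1)*(d^4 + 3*d^3 - 10*d^2 - 24*d) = (d + 1)*(d + 4)*(d^3 - d^2 - 6*d) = d*(d + 1)*(d + 4)*(d^2 - d - 6) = d*(d - 3)*(d + 1)*(d + 4)*(d + 2)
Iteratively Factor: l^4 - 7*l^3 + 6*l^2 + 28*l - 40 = (l + 2)*(l^3 - 9*l^2 + 24*l - 20) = (l - 2)*(l + 2)*(l^2 - 7*l + 10) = (l - 5)*(l - 2)*(l + 2)*(l - 2)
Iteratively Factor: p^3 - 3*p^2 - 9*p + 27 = (p + 3)*(p^2 - 6*p + 9) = (p - 3)*(p + 3)*(p - 3)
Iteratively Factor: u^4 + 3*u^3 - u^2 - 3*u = (u - 1)*(u^3 + 4*u^2 + 3*u) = (u - 1)*(u + 3)*(u^2 + u) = (u - 1)*(u + 1)*(u + 3)*(u)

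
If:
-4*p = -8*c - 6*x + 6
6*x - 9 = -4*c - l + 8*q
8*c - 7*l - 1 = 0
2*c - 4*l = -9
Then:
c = 67/18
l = 37/9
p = 3*x/2 + 107/18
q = 3*x/4 + 5/4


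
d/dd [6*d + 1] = 6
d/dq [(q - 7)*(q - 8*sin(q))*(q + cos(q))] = (7 - q)*(q - 8*sin(q))*(sin(q) - 1) + (7 - q)*(q + cos(q))*(8*cos(q) - 1) + (q - 8*sin(q))*(q + cos(q))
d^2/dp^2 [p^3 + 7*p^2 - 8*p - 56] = 6*p + 14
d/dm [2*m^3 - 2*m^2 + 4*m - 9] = 6*m^2 - 4*m + 4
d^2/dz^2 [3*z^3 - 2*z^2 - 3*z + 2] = 18*z - 4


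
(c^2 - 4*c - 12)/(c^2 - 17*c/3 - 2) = 3*(c + 2)/(3*c + 1)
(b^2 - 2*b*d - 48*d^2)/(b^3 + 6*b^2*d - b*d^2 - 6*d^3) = (b - 8*d)/(b^2 - d^2)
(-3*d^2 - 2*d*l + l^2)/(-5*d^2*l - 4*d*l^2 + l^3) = (3*d - l)/(l*(5*d - l))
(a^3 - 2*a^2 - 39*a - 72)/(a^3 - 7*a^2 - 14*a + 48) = (a + 3)/(a - 2)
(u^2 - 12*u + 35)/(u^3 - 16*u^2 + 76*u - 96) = (u^2 - 12*u + 35)/(u^3 - 16*u^2 + 76*u - 96)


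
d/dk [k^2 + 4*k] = 2*k + 4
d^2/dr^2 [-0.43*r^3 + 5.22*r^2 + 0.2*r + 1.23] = 10.44 - 2.58*r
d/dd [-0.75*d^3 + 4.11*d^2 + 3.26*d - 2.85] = -2.25*d^2 + 8.22*d + 3.26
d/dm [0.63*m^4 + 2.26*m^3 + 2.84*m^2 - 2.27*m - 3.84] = 2.52*m^3 + 6.78*m^2 + 5.68*m - 2.27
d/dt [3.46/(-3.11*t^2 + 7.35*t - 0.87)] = (21.5212*t - 25.431)/(3.11*t^2 - 7.35*t + 0.87)^2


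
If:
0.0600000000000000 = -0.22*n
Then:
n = -0.27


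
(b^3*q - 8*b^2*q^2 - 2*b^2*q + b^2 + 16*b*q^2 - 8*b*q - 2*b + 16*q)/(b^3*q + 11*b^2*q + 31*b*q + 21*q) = (b^3*q - 8*b^2*q^2 - 2*b^2*q + b^2 + 16*b*q^2 - 8*b*q - 2*b + 16*q)/(q*(b^3 + 11*b^2 + 31*b + 21))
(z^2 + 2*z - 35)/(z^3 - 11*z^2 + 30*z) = (z + 7)/(z*(z - 6))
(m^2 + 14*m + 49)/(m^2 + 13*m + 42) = (m + 7)/(m + 6)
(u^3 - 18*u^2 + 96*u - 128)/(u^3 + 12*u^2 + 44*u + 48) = (u^3 - 18*u^2 + 96*u - 128)/(u^3 + 12*u^2 + 44*u + 48)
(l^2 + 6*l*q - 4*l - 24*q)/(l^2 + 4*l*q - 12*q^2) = (4 - l)/(-l + 2*q)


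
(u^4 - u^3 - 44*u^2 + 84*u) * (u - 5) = u^5 - 6*u^4 - 39*u^3 + 304*u^2 - 420*u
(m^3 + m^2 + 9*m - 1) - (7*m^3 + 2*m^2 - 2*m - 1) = -6*m^3 - m^2 + 11*m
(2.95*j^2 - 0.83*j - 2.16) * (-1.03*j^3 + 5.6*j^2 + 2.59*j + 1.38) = -3.0385*j^5 + 17.3749*j^4 + 5.2173*j^3 - 10.1747*j^2 - 6.7398*j - 2.9808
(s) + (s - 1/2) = 2*s - 1/2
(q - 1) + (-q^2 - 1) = -q^2 + q - 2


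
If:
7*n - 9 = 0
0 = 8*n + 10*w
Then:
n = 9/7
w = -36/35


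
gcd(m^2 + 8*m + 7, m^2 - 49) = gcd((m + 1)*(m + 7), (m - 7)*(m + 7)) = m + 7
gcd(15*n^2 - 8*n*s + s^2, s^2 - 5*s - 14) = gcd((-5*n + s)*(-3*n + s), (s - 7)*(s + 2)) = 1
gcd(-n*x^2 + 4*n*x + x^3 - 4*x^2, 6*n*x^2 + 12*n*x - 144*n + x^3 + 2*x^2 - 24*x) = x - 4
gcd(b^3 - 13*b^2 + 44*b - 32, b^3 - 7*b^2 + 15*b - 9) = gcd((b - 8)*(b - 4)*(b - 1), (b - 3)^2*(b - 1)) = b - 1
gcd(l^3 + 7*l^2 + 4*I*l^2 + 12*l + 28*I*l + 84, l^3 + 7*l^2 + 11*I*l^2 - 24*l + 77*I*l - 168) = l + 7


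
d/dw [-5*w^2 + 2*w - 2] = 2 - 10*w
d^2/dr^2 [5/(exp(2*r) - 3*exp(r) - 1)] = 5*((3 - 4*exp(r))*(-exp(2*r) + 3*exp(r) + 1) - 2*(2*exp(r) - 3)^2*exp(r))*exp(r)/(-exp(2*r) + 3*exp(r) + 1)^3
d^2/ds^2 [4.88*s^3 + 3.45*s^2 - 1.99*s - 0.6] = 29.28*s + 6.9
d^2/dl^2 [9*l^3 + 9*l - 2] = 54*l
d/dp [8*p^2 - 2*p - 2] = 16*p - 2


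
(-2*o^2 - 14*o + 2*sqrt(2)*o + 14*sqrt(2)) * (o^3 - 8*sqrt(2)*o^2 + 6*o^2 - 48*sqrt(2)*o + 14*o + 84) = -2*o^5 - 26*o^4 + 18*sqrt(2)*o^4 - 144*o^3 + 234*sqrt(2)*o^3 - 780*o^2 + 784*sqrt(2)*o^2 - 2520*o + 364*sqrt(2)*o + 1176*sqrt(2)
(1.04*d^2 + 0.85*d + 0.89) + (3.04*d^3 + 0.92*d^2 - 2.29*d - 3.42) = 3.04*d^3 + 1.96*d^2 - 1.44*d - 2.53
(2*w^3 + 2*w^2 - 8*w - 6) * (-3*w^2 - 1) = -6*w^5 - 6*w^4 + 22*w^3 + 16*w^2 + 8*w + 6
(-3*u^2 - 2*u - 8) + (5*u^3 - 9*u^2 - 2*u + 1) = 5*u^3 - 12*u^2 - 4*u - 7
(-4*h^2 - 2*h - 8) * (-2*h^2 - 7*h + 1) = 8*h^4 + 32*h^3 + 26*h^2 + 54*h - 8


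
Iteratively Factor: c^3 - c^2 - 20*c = (c)*(c^2 - c - 20) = c*(c - 5)*(c + 4)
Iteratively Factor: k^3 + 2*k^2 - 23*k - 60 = (k - 5)*(k^2 + 7*k + 12) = (k - 5)*(k + 4)*(k + 3)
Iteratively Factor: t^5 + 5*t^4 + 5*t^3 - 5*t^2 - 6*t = (t + 1)*(t^4 + 4*t^3 + t^2 - 6*t) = (t + 1)*(t + 2)*(t^3 + 2*t^2 - 3*t) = (t - 1)*(t + 1)*(t + 2)*(t^2 + 3*t) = t*(t - 1)*(t + 1)*(t + 2)*(t + 3)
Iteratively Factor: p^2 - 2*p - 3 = (p - 3)*(p + 1)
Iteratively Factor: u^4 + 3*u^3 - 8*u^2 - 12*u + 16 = (u - 1)*(u^3 + 4*u^2 - 4*u - 16) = (u - 2)*(u - 1)*(u^2 + 6*u + 8) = (u - 2)*(u - 1)*(u + 4)*(u + 2)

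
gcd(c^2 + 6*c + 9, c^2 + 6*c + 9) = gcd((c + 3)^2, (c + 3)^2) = c^2 + 6*c + 9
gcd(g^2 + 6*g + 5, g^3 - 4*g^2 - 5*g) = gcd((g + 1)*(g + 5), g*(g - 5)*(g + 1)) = g + 1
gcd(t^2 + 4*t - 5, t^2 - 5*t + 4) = t - 1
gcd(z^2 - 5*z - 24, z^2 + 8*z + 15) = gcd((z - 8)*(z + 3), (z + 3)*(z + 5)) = z + 3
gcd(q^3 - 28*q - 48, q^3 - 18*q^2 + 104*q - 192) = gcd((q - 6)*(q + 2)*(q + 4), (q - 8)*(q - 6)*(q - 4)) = q - 6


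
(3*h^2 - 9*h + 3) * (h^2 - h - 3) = 3*h^4 - 12*h^3 + 3*h^2 + 24*h - 9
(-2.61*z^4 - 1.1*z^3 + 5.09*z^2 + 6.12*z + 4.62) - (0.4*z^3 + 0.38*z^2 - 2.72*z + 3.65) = -2.61*z^4 - 1.5*z^3 + 4.71*z^2 + 8.84*z + 0.97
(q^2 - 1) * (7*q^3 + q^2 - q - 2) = 7*q^5 + q^4 - 8*q^3 - 3*q^2 + q + 2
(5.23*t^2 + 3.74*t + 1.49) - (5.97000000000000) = 5.23*t^2 + 3.74*t - 4.48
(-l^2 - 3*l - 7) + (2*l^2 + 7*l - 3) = l^2 + 4*l - 10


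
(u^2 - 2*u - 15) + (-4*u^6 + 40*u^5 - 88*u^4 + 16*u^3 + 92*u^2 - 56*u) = -4*u^6 + 40*u^5 - 88*u^4 + 16*u^3 + 93*u^2 - 58*u - 15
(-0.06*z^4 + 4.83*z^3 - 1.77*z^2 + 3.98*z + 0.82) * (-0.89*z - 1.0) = 0.0534*z^5 - 4.2387*z^4 - 3.2547*z^3 - 1.7722*z^2 - 4.7098*z - 0.82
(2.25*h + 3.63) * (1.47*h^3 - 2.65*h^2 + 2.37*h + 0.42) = 3.3075*h^4 - 0.626399999999999*h^3 - 4.287*h^2 + 9.5481*h + 1.5246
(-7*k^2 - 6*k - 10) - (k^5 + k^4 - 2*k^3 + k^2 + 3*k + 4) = -k^5 - k^4 + 2*k^3 - 8*k^2 - 9*k - 14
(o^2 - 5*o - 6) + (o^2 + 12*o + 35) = 2*o^2 + 7*o + 29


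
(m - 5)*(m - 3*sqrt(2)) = m^2 - 5*m - 3*sqrt(2)*m + 15*sqrt(2)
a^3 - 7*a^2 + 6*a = a*(a - 6)*(a - 1)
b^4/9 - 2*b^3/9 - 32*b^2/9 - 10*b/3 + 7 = (b/3 + 1)^2*(b - 7)*(b - 1)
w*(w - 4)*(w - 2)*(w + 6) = w^4 - 28*w^2 + 48*w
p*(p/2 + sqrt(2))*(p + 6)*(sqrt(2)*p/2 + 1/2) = sqrt(2)*p^4/4 + 5*p^3/4 + 3*sqrt(2)*p^3/2 + sqrt(2)*p^2/2 + 15*p^2/2 + 3*sqrt(2)*p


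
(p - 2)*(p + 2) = p^2 - 4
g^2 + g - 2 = (g - 1)*(g + 2)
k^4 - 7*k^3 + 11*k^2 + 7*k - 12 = (k - 4)*(k - 3)*(k - 1)*(k + 1)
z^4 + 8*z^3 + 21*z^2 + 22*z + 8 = (z + 1)^2*(z + 2)*(z + 4)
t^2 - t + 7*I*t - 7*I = (t - 1)*(t + 7*I)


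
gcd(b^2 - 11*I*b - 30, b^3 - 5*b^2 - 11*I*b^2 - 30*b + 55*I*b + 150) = b^2 - 11*I*b - 30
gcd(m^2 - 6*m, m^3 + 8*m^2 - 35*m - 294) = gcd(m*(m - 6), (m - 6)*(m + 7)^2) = m - 6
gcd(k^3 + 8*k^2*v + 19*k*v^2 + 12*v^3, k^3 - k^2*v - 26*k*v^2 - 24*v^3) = k^2 + 5*k*v + 4*v^2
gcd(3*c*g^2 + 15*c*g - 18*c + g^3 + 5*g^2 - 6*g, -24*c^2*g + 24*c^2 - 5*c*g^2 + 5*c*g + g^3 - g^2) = 3*c*g - 3*c + g^2 - g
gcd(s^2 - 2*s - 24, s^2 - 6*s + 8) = 1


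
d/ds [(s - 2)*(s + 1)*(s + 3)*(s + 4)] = 4*s^3 + 18*s^2 + 6*s - 26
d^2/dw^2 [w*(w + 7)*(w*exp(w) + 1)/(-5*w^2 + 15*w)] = (-w^4*exp(w) - 3*w^3*exp(w) + 51*w^2*exp(w) - 57*w*exp(w) - 186*exp(w) - 20)/(5*(w^3 - 9*w^2 + 27*w - 27))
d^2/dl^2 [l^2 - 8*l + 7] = 2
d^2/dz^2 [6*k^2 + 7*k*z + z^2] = 2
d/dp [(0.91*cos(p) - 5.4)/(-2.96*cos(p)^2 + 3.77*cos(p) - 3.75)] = (-2.6936*cos(p)^2 + 31.968*cos(p) - 16.9455)*sin(p)/(8.7616*cos(p)^4 - 22.3184*cos(p)^3 + 36.4129*cos(p)^2 - 28.275*cos(p) + 14.0625)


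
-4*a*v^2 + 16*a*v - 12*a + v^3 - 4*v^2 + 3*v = (-4*a + v)*(v - 3)*(v - 1)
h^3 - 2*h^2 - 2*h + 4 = (h - 2)*(h - sqrt(2))*(h + sqrt(2))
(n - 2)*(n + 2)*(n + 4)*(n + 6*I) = n^4 + 4*n^3 + 6*I*n^3 - 4*n^2 + 24*I*n^2 - 16*n - 24*I*n - 96*I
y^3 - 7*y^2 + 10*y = y*(y - 5)*(y - 2)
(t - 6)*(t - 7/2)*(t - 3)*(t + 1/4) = t^4 - 49*t^3/4 + 371*t^2/8 - 405*t/8 - 63/4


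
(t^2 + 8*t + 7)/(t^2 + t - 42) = (t + 1)/(t - 6)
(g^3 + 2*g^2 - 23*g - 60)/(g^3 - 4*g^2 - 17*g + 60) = (g + 3)/(g - 3)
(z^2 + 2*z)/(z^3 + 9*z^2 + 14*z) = 1/(z + 7)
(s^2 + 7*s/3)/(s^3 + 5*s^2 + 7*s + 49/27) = 9*s/(9*s^2 + 24*s + 7)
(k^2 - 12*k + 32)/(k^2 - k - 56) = (k - 4)/(k + 7)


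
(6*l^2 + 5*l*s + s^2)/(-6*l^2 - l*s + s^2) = (3*l + s)/(-3*l + s)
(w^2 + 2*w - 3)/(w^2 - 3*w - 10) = (-w^2 - 2*w + 3)/(-w^2 + 3*w + 10)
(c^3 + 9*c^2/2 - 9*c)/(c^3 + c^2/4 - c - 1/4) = 2*c*(2*c^2 + 9*c - 18)/(4*c^3 + c^2 - 4*c - 1)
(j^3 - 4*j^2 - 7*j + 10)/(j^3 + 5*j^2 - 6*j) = (j^2 - 3*j - 10)/(j*(j + 6))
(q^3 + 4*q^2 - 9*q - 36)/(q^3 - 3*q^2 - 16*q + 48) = (q + 3)/(q - 4)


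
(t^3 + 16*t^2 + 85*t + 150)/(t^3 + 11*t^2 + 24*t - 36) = (t^2 + 10*t + 25)/(t^2 + 5*t - 6)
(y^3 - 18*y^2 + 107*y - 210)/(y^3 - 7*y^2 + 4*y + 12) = (y^2 - 12*y + 35)/(y^2 - y - 2)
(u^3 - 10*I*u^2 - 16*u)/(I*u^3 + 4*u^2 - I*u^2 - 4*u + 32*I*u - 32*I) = u*(-I*u - 2)/(u^2 + u*(-1 + 4*I) - 4*I)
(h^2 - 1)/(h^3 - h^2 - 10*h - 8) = (h - 1)/(h^2 - 2*h - 8)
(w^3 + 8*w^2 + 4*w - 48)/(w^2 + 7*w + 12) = (w^2 + 4*w - 12)/(w + 3)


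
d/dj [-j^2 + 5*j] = 5 - 2*j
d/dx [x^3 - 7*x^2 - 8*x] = 3*x^2 - 14*x - 8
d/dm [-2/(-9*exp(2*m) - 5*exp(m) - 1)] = (-36*exp(m) - 10)*exp(m)/(9*exp(2*m) + 5*exp(m) + 1)^2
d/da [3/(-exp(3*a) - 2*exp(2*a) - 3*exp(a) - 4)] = (9*exp(2*a) + 12*exp(a) + 9)*exp(a)/(exp(3*a) + 2*exp(2*a) + 3*exp(a) + 4)^2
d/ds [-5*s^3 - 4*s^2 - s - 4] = -15*s^2 - 8*s - 1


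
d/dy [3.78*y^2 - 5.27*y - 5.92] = 7.56*y - 5.27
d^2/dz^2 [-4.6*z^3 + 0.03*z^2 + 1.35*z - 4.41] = 0.06 - 27.6*z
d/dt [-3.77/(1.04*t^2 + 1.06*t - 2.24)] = (7.8416*t + 3.9962)/(1.04*t^2 + 1.06*t - 2.24)^2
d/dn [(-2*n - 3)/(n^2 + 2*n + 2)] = 2*(n^2 + 3*n + 1)/(n^4 + 4*n^3 + 8*n^2 + 8*n + 4)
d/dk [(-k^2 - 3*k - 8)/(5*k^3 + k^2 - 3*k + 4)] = (5*k^4 + 30*k^3 + 126*k^2 + 8*k - 36)/(25*k^6 + 10*k^5 - 29*k^4 + 34*k^3 + 17*k^2 - 24*k + 16)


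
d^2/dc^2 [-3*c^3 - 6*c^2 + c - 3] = -18*c - 12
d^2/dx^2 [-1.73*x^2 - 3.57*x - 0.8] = -3.46000000000000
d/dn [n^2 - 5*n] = 2*n - 5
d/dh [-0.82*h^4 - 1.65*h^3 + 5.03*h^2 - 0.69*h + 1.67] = -3.28*h^3 - 4.95*h^2 + 10.06*h - 0.69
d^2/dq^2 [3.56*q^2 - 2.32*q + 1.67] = 7.12000000000000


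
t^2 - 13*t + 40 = (t - 8)*(t - 5)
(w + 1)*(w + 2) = w^2 + 3*w + 2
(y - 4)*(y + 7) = y^2 + 3*y - 28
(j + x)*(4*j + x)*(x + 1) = 4*j^2*x + 4*j^2 + 5*j*x^2 + 5*j*x + x^3 + x^2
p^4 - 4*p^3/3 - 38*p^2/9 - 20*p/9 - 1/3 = (p - 3)*(p + 1/3)^2*(p + 1)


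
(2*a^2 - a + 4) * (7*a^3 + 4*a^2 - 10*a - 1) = 14*a^5 + a^4 + 4*a^3 + 24*a^2 - 39*a - 4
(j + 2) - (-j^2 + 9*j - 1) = j^2 - 8*j + 3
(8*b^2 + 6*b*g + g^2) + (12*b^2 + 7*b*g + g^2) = 20*b^2 + 13*b*g + 2*g^2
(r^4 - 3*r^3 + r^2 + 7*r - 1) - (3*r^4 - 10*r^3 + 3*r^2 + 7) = -2*r^4 + 7*r^3 - 2*r^2 + 7*r - 8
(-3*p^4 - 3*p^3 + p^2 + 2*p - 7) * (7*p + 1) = -21*p^5 - 24*p^4 + 4*p^3 + 15*p^2 - 47*p - 7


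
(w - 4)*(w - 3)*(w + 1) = w^3 - 6*w^2 + 5*w + 12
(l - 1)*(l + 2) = l^2 + l - 2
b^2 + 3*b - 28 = (b - 4)*(b + 7)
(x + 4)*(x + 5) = x^2 + 9*x + 20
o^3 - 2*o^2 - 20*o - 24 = (o - 6)*(o + 2)^2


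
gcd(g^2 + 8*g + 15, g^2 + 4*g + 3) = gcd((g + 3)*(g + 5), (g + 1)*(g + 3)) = g + 3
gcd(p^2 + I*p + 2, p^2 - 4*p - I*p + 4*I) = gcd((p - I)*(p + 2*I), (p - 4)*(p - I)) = p - I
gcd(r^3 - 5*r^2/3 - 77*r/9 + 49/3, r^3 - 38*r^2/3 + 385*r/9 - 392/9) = r^2 - 14*r/3 + 49/9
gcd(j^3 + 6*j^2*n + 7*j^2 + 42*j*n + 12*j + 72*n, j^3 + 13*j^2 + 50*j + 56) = j + 4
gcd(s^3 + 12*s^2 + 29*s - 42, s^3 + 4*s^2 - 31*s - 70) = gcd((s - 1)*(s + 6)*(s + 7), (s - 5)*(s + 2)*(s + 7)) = s + 7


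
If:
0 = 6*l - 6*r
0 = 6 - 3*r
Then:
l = 2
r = 2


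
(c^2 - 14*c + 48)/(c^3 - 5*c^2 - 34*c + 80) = (c - 6)/(c^2 + 3*c - 10)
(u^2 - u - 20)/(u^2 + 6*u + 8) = (u - 5)/(u + 2)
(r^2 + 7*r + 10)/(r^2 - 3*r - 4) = (r^2 + 7*r + 10)/(r^2 - 3*r - 4)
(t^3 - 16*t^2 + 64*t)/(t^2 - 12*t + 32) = t*(t - 8)/(t - 4)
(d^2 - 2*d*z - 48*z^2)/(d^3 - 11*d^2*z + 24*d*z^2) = (-d - 6*z)/(d*(-d + 3*z))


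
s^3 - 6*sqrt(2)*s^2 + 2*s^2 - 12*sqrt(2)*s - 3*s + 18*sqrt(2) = (s - 1)*(s + 3)*(s - 6*sqrt(2))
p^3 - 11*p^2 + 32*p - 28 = (p - 7)*(p - 2)^2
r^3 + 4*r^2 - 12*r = r*(r - 2)*(r + 6)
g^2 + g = g*(g + 1)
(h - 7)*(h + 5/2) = h^2 - 9*h/2 - 35/2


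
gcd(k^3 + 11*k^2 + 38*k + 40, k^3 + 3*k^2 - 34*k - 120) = k^2 + 9*k + 20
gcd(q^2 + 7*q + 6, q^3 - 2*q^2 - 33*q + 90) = q + 6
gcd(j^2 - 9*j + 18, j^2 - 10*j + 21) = j - 3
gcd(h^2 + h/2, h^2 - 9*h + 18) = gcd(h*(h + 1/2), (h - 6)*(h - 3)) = 1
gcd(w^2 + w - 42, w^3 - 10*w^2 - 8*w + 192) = w - 6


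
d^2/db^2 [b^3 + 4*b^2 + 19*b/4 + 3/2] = 6*b + 8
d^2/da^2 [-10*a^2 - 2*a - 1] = -20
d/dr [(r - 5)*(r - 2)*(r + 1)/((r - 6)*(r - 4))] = (r^4 - 20*r^3 + 129*r^2 - 308*r + 172)/(r^4 - 20*r^3 + 148*r^2 - 480*r + 576)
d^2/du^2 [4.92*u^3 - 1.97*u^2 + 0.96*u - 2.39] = 29.52*u - 3.94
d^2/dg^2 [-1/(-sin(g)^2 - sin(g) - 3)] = (-4*sin(g)^4 - 3*sin(g)^3 + 17*sin(g)^2 + 9*sin(g) - 4)/(sin(g)^2 + sin(g) + 3)^3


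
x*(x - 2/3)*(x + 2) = x^3 + 4*x^2/3 - 4*x/3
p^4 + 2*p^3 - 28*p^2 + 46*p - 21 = (p - 3)*(p - 1)^2*(p + 7)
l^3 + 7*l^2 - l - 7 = (l - 1)*(l + 1)*(l + 7)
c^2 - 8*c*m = c*(c - 8*m)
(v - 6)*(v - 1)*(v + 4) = v^3 - 3*v^2 - 22*v + 24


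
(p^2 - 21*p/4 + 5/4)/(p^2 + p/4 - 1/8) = 2*(p - 5)/(2*p + 1)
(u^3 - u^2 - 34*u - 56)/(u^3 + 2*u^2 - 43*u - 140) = (u + 2)/(u + 5)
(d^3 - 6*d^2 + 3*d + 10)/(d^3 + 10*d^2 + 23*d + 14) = (d^2 - 7*d + 10)/(d^2 + 9*d + 14)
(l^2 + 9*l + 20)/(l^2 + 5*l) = (l + 4)/l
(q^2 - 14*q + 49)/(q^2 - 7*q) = (q - 7)/q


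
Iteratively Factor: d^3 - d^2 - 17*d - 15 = (d - 5)*(d^2 + 4*d + 3) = (d - 5)*(d + 3)*(d + 1)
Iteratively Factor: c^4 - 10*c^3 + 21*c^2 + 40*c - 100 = (c - 5)*(c^3 - 5*c^2 - 4*c + 20) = (c - 5)*(c + 2)*(c^2 - 7*c + 10) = (c - 5)^2*(c + 2)*(c - 2)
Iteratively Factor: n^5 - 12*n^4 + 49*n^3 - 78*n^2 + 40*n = (n)*(n^4 - 12*n^3 + 49*n^2 - 78*n + 40) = n*(n - 1)*(n^3 - 11*n^2 + 38*n - 40) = n*(n - 4)*(n - 1)*(n^2 - 7*n + 10) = n*(n - 4)*(n - 2)*(n - 1)*(n - 5)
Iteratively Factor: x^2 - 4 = (x - 2)*(x + 2)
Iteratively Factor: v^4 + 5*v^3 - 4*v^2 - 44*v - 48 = (v + 4)*(v^3 + v^2 - 8*v - 12) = (v + 2)*(v + 4)*(v^2 - v - 6) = (v + 2)^2*(v + 4)*(v - 3)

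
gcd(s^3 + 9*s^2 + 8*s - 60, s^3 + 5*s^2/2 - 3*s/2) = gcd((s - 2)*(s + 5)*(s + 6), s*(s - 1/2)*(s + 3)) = 1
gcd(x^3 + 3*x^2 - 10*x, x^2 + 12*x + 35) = x + 5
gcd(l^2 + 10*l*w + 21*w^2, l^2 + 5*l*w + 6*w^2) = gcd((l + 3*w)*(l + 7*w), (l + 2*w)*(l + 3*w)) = l + 3*w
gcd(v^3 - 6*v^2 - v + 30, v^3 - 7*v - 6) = v^2 - v - 6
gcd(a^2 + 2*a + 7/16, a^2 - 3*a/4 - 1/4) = a + 1/4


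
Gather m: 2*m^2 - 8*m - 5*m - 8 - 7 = 2*m^2 - 13*m - 15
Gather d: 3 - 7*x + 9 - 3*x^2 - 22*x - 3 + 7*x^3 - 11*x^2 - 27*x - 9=7*x^3 - 14*x^2 - 56*x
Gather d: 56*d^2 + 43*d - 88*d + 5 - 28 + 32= 56*d^2 - 45*d + 9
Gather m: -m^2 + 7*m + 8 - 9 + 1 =-m^2 + 7*m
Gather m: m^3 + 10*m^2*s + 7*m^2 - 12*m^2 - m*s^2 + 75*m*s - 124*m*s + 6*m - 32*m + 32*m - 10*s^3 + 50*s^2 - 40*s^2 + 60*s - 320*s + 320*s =m^3 + m^2*(10*s - 5) + m*(-s^2 - 49*s + 6) - 10*s^3 + 10*s^2 + 60*s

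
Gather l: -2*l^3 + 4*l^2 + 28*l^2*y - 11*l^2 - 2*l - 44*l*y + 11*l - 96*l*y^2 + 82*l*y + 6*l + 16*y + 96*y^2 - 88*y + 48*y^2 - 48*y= -2*l^3 + l^2*(28*y - 7) + l*(-96*y^2 + 38*y + 15) + 144*y^2 - 120*y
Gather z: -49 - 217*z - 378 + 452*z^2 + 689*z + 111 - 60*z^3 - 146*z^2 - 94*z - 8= -60*z^3 + 306*z^2 + 378*z - 324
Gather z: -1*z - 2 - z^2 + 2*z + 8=-z^2 + z + 6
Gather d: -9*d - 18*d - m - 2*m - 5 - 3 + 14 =-27*d - 3*m + 6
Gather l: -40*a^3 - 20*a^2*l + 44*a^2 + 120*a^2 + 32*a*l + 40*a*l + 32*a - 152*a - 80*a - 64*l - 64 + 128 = -40*a^3 + 164*a^2 - 200*a + l*(-20*a^2 + 72*a - 64) + 64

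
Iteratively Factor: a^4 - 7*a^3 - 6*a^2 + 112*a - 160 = (a - 2)*(a^3 - 5*a^2 - 16*a + 80) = (a - 4)*(a - 2)*(a^2 - a - 20) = (a - 4)*(a - 2)*(a + 4)*(a - 5)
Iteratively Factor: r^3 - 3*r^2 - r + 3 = (r + 1)*(r^2 - 4*r + 3) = (r - 3)*(r + 1)*(r - 1)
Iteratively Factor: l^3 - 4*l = (l + 2)*(l^2 - 2*l) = (l - 2)*(l + 2)*(l)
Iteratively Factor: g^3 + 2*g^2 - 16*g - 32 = (g + 4)*(g^2 - 2*g - 8) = (g + 2)*(g + 4)*(g - 4)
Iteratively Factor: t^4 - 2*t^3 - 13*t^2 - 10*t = (t - 5)*(t^3 + 3*t^2 + 2*t) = (t - 5)*(t + 1)*(t^2 + 2*t) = t*(t - 5)*(t + 1)*(t + 2)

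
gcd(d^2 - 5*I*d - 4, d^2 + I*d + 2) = d - I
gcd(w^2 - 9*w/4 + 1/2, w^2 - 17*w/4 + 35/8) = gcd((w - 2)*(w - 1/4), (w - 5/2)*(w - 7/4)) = 1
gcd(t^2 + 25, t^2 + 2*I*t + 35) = t - 5*I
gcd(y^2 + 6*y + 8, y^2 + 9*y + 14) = y + 2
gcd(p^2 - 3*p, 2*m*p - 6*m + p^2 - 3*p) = p - 3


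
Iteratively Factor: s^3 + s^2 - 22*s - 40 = (s + 2)*(s^2 - s - 20) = (s - 5)*(s + 2)*(s + 4)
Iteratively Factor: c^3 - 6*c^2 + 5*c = (c)*(c^2 - 6*c + 5) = c*(c - 5)*(c - 1)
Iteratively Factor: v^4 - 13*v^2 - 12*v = (v - 4)*(v^3 + 4*v^2 + 3*v) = (v - 4)*(v + 3)*(v^2 + v) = (v - 4)*(v + 1)*(v + 3)*(v)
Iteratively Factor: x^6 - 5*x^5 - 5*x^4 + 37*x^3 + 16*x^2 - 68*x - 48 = (x + 1)*(x^5 - 6*x^4 + x^3 + 36*x^2 - 20*x - 48) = (x + 1)^2*(x^4 - 7*x^3 + 8*x^2 + 28*x - 48) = (x + 1)^2*(x + 2)*(x^3 - 9*x^2 + 26*x - 24) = (x - 4)*(x + 1)^2*(x + 2)*(x^2 - 5*x + 6) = (x - 4)*(x - 3)*(x + 1)^2*(x + 2)*(x - 2)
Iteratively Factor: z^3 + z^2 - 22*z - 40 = (z - 5)*(z^2 + 6*z + 8) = (z - 5)*(z + 2)*(z + 4)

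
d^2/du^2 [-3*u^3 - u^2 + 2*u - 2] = -18*u - 2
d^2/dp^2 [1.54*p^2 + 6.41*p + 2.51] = 3.08000000000000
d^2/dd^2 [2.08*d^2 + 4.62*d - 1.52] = 4.16000000000000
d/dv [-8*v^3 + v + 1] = 1 - 24*v^2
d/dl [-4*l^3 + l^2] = 2*l*(1 - 6*l)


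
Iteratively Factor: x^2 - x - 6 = (x + 2)*(x - 3)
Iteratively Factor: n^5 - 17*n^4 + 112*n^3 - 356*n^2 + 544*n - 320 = (n - 2)*(n^4 - 15*n^3 + 82*n^2 - 192*n + 160) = (n - 4)*(n - 2)*(n^3 - 11*n^2 + 38*n - 40) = (n - 5)*(n - 4)*(n - 2)*(n^2 - 6*n + 8) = (n - 5)*(n - 4)^2*(n - 2)*(n - 2)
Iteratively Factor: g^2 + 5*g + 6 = (g + 2)*(g + 3)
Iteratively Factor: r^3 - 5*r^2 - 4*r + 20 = (r + 2)*(r^2 - 7*r + 10) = (r - 5)*(r + 2)*(r - 2)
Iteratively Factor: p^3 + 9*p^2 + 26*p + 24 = (p + 3)*(p^2 + 6*p + 8) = (p + 2)*(p + 3)*(p + 4)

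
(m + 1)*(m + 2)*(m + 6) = m^3 + 9*m^2 + 20*m + 12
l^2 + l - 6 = (l - 2)*(l + 3)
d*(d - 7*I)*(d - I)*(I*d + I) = I*d^4 + 8*d^3 + I*d^3 + 8*d^2 - 7*I*d^2 - 7*I*d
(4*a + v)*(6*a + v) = 24*a^2 + 10*a*v + v^2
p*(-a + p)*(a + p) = -a^2*p + p^3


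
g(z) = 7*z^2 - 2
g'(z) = 14*z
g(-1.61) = 16.14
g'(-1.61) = -22.54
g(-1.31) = 10.01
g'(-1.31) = -18.34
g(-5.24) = 190.20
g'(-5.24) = -73.36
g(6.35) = 280.26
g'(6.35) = 88.90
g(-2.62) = 46.05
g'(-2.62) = -36.68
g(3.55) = 86.22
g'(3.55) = 49.70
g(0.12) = -1.90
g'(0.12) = 1.68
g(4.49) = 139.12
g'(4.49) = 62.86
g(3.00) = 61.00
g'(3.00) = 42.00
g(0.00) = -2.00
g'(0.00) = 0.00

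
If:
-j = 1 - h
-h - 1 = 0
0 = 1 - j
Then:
No Solution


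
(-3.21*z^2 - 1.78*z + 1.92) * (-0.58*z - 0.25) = 1.8618*z^3 + 1.8349*z^2 - 0.6686*z - 0.48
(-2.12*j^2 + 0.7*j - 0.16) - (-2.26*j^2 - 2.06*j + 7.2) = 0.14*j^2 + 2.76*j - 7.36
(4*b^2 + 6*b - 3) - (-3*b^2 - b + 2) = 7*b^2 + 7*b - 5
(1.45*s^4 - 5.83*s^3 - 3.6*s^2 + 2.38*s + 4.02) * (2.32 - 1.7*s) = -2.465*s^5 + 13.275*s^4 - 7.4056*s^3 - 12.398*s^2 - 1.3124*s + 9.3264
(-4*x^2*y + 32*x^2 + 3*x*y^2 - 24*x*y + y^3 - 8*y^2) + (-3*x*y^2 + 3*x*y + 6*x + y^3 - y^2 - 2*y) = -4*x^2*y + 32*x^2 - 21*x*y + 6*x + 2*y^3 - 9*y^2 - 2*y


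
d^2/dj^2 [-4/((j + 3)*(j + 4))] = 8*(-(j + 3)^2 - (j + 3)*(j + 4) - (j + 4)^2)/((j + 3)^3*(j + 4)^3)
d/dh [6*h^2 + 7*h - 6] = 12*h + 7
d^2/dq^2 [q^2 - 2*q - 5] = 2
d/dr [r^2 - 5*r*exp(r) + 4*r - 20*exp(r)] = -5*r*exp(r) + 2*r - 25*exp(r) + 4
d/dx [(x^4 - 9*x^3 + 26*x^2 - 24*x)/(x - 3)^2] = (2*x^3 - 15*x^2 + 36*x - 24)/(x^2 - 6*x + 9)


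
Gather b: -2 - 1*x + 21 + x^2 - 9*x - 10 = x^2 - 10*x + 9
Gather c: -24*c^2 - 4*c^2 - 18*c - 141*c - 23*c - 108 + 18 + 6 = -28*c^2 - 182*c - 84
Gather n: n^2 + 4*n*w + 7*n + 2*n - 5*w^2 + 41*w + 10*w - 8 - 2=n^2 + n*(4*w + 9) - 5*w^2 + 51*w - 10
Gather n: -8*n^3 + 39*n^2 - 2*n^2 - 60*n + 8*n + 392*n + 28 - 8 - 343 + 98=-8*n^3 + 37*n^2 + 340*n - 225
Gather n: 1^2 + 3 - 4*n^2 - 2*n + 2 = -4*n^2 - 2*n + 6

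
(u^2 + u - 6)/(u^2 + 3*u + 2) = (u^2 + u - 6)/(u^2 + 3*u + 2)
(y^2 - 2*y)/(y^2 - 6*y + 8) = y/(y - 4)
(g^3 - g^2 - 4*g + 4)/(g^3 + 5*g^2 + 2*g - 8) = (g - 2)/(g + 4)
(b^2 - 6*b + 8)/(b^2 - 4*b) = (b - 2)/b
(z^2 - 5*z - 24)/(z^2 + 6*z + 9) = (z - 8)/(z + 3)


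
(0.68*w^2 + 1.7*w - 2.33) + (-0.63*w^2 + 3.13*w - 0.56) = 0.05*w^2 + 4.83*w - 2.89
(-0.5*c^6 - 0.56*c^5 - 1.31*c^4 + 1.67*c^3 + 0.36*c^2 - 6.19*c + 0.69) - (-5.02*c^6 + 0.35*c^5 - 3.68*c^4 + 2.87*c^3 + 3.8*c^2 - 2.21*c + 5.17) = 4.52*c^6 - 0.91*c^5 + 2.37*c^4 - 1.2*c^3 - 3.44*c^2 - 3.98*c - 4.48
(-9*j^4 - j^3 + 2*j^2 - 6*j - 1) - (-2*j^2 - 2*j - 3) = -9*j^4 - j^3 + 4*j^2 - 4*j + 2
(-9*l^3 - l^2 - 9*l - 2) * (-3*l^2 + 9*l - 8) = 27*l^5 - 78*l^4 + 90*l^3 - 67*l^2 + 54*l + 16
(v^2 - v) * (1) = v^2 - v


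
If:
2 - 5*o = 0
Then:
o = 2/5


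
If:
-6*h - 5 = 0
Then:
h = -5/6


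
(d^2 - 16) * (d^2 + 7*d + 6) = d^4 + 7*d^3 - 10*d^2 - 112*d - 96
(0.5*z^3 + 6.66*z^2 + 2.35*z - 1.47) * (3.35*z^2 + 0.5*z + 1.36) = 1.675*z^5 + 22.561*z^4 + 11.8825*z^3 + 5.3081*z^2 + 2.461*z - 1.9992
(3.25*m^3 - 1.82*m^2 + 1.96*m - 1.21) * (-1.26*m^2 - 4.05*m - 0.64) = -4.095*m^5 - 10.8693*m^4 + 2.8214*m^3 - 5.2486*m^2 + 3.6461*m + 0.7744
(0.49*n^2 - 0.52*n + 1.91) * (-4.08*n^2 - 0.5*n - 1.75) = -1.9992*n^4 + 1.8766*n^3 - 8.3903*n^2 - 0.0449999999999999*n - 3.3425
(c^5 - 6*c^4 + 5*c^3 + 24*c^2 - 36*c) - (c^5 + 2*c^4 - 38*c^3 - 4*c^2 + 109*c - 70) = -8*c^4 + 43*c^3 + 28*c^2 - 145*c + 70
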